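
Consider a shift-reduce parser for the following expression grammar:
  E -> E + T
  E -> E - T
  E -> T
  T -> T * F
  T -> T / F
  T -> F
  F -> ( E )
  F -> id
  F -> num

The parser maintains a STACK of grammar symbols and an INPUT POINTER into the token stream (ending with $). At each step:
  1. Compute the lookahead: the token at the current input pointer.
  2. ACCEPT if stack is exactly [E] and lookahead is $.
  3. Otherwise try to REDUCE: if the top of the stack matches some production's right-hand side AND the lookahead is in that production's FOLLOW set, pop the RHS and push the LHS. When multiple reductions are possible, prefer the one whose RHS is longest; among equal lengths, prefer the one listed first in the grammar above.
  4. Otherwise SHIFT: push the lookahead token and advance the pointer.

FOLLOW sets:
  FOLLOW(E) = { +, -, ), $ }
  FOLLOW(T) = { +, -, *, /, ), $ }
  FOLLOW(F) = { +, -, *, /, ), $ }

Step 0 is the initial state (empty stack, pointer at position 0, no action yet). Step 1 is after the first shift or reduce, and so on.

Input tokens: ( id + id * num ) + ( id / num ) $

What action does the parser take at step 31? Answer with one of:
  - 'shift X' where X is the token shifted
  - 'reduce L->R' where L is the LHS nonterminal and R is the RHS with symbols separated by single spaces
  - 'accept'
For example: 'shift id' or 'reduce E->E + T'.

Step 1: shift (. Stack=[(] ptr=1 lookahead=id remaining=[id + id * num ) + ( id / num ) $]
Step 2: shift id. Stack=[( id] ptr=2 lookahead=+ remaining=[+ id * num ) + ( id / num ) $]
Step 3: reduce F->id. Stack=[( F] ptr=2 lookahead=+ remaining=[+ id * num ) + ( id / num ) $]
Step 4: reduce T->F. Stack=[( T] ptr=2 lookahead=+ remaining=[+ id * num ) + ( id / num ) $]
Step 5: reduce E->T. Stack=[( E] ptr=2 lookahead=+ remaining=[+ id * num ) + ( id / num ) $]
Step 6: shift +. Stack=[( E +] ptr=3 lookahead=id remaining=[id * num ) + ( id / num ) $]
Step 7: shift id. Stack=[( E + id] ptr=4 lookahead=* remaining=[* num ) + ( id / num ) $]
Step 8: reduce F->id. Stack=[( E + F] ptr=4 lookahead=* remaining=[* num ) + ( id / num ) $]
Step 9: reduce T->F. Stack=[( E + T] ptr=4 lookahead=* remaining=[* num ) + ( id / num ) $]
Step 10: shift *. Stack=[( E + T *] ptr=5 lookahead=num remaining=[num ) + ( id / num ) $]
Step 11: shift num. Stack=[( E + T * num] ptr=6 lookahead=) remaining=[) + ( id / num ) $]
Step 12: reduce F->num. Stack=[( E + T * F] ptr=6 lookahead=) remaining=[) + ( id / num ) $]
Step 13: reduce T->T * F. Stack=[( E + T] ptr=6 lookahead=) remaining=[) + ( id / num ) $]
Step 14: reduce E->E + T. Stack=[( E] ptr=6 lookahead=) remaining=[) + ( id / num ) $]
Step 15: shift ). Stack=[( E )] ptr=7 lookahead=+ remaining=[+ ( id / num ) $]
Step 16: reduce F->( E ). Stack=[F] ptr=7 lookahead=+ remaining=[+ ( id / num ) $]
Step 17: reduce T->F. Stack=[T] ptr=7 lookahead=+ remaining=[+ ( id / num ) $]
Step 18: reduce E->T. Stack=[E] ptr=7 lookahead=+ remaining=[+ ( id / num ) $]
Step 19: shift +. Stack=[E +] ptr=8 lookahead=( remaining=[( id / num ) $]
Step 20: shift (. Stack=[E + (] ptr=9 lookahead=id remaining=[id / num ) $]
Step 21: shift id. Stack=[E + ( id] ptr=10 lookahead=/ remaining=[/ num ) $]
Step 22: reduce F->id. Stack=[E + ( F] ptr=10 lookahead=/ remaining=[/ num ) $]
Step 23: reduce T->F. Stack=[E + ( T] ptr=10 lookahead=/ remaining=[/ num ) $]
Step 24: shift /. Stack=[E + ( T /] ptr=11 lookahead=num remaining=[num ) $]
Step 25: shift num. Stack=[E + ( T / num] ptr=12 lookahead=) remaining=[) $]
Step 26: reduce F->num. Stack=[E + ( T / F] ptr=12 lookahead=) remaining=[) $]
Step 27: reduce T->T / F. Stack=[E + ( T] ptr=12 lookahead=) remaining=[) $]
Step 28: reduce E->T. Stack=[E + ( E] ptr=12 lookahead=) remaining=[) $]
Step 29: shift ). Stack=[E + ( E )] ptr=13 lookahead=$ remaining=[$]
Step 30: reduce F->( E ). Stack=[E + F] ptr=13 lookahead=$ remaining=[$]
Step 31: reduce T->F. Stack=[E + T] ptr=13 lookahead=$ remaining=[$]

Answer: reduce T->F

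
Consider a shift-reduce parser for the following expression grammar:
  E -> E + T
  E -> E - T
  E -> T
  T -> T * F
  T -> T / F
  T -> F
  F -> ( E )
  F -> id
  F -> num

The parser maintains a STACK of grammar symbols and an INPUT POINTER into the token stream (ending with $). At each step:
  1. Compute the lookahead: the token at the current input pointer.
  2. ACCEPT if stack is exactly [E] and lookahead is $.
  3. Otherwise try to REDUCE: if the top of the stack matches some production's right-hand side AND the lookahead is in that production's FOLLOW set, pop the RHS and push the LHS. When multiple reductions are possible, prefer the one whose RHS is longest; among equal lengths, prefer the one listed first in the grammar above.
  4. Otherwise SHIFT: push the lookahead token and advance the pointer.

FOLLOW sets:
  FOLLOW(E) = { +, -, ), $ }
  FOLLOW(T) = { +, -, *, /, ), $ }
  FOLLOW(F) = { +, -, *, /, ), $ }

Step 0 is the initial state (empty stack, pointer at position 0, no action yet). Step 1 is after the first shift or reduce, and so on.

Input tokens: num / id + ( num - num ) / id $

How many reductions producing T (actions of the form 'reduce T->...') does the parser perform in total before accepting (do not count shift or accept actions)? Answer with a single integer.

Answer: 6

Derivation:
Step 1: shift num. Stack=[num] ptr=1 lookahead=/ remaining=[/ id + ( num - num ) / id $]
Step 2: reduce F->num. Stack=[F] ptr=1 lookahead=/ remaining=[/ id + ( num - num ) / id $]
Step 3: reduce T->F. Stack=[T] ptr=1 lookahead=/ remaining=[/ id + ( num - num ) / id $]
Step 4: shift /. Stack=[T /] ptr=2 lookahead=id remaining=[id + ( num - num ) / id $]
Step 5: shift id. Stack=[T / id] ptr=3 lookahead=+ remaining=[+ ( num - num ) / id $]
Step 6: reduce F->id. Stack=[T / F] ptr=3 lookahead=+ remaining=[+ ( num - num ) / id $]
Step 7: reduce T->T / F. Stack=[T] ptr=3 lookahead=+ remaining=[+ ( num - num ) / id $]
Step 8: reduce E->T. Stack=[E] ptr=3 lookahead=+ remaining=[+ ( num - num ) / id $]
Step 9: shift +. Stack=[E +] ptr=4 lookahead=( remaining=[( num - num ) / id $]
Step 10: shift (. Stack=[E + (] ptr=5 lookahead=num remaining=[num - num ) / id $]
Step 11: shift num. Stack=[E + ( num] ptr=6 lookahead=- remaining=[- num ) / id $]
Step 12: reduce F->num. Stack=[E + ( F] ptr=6 lookahead=- remaining=[- num ) / id $]
Step 13: reduce T->F. Stack=[E + ( T] ptr=6 lookahead=- remaining=[- num ) / id $]
Step 14: reduce E->T. Stack=[E + ( E] ptr=6 lookahead=- remaining=[- num ) / id $]
Step 15: shift -. Stack=[E + ( E -] ptr=7 lookahead=num remaining=[num ) / id $]
Step 16: shift num. Stack=[E + ( E - num] ptr=8 lookahead=) remaining=[) / id $]
Step 17: reduce F->num. Stack=[E + ( E - F] ptr=8 lookahead=) remaining=[) / id $]
Step 18: reduce T->F. Stack=[E + ( E - T] ptr=8 lookahead=) remaining=[) / id $]
Step 19: reduce E->E - T. Stack=[E + ( E] ptr=8 lookahead=) remaining=[) / id $]
Step 20: shift ). Stack=[E + ( E )] ptr=9 lookahead=/ remaining=[/ id $]
Step 21: reduce F->( E ). Stack=[E + F] ptr=9 lookahead=/ remaining=[/ id $]
Step 22: reduce T->F. Stack=[E + T] ptr=9 lookahead=/ remaining=[/ id $]
Step 23: shift /. Stack=[E + T /] ptr=10 lookahead=id remaining=[id $]
Step 24: shift id. Stack=[E + T / id] ptr=11 lookahead=$ remaining=[$]
Step 25: reduce F->id. Stack=[E + T / F] ptr=11 lookahead=$ remaining=[$]
Step 26: reduce T->T / F. Stack=[E + T] ptr=11 lookahead=$ remaining=[$]
Step 27: reduce E->E + T. Stack=[E] ptr=11 lookahead=$ remaining=[$]
Step 28: accept. Stack=[E] ptr=11 lookahead=$ remaining=[$]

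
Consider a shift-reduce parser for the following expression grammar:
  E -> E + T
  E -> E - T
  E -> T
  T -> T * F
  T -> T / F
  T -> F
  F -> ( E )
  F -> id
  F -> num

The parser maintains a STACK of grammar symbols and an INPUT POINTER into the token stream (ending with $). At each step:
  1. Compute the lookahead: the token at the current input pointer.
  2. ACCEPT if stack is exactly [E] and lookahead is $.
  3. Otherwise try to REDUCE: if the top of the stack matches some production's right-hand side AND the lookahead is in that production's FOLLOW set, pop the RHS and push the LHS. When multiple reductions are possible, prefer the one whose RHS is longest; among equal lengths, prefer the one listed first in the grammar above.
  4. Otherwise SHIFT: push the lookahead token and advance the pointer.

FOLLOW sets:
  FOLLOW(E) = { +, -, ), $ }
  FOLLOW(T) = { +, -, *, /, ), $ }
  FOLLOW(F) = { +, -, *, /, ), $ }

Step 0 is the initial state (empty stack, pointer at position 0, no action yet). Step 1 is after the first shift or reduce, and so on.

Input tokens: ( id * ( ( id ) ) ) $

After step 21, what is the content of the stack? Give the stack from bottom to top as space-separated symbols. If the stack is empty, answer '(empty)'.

Answer: F

Derivation:
Step 1: shift (. Stack=[(] ptr=1 lookahead=id remaining=[id * ( ( id ) ) ) $]
Step 2: shift id. Stack=[( id] ptr=2 lookahead=* remaining=[* ( ( id ) ) ) $]
Step 3: reduce F->id. Stack=[( F] ptr=2 lookahead=* remaining=[* ( ( id ) ) ) $]
Step 4: reduce T->F. Stack=[( T] ptr=2 lookahead=* remaining=[* ( ( id ) ) ) $]
Step 5: shift *. Stack=[( T *] ptr=3 lookahead=( remaining=[( ( id ) ) ) $]
Step 6: shift (. Stack=[( T * (] ptr=4 lookahead=( remaining=[( id ) ) ) $]
Step 7: shift (. Stack=[( T * ( (] ptr=5 lookahead=id remaining=[id ) ) ) $]
Step 8: shift id. Stack=[( T * ( ( id] ptr=6 lookahead=) remaining=[) ) ) $]
Step 9: reduce F->id. Stack=[( T * ( ( F] ptr=6 lookahead=) remaining=[) ) ) $]
Step 10: reduce T->F. Stack=[( T * ( ( T] ptr=6 lookahead=) remaining=[) ) ) $]
Step 11: reduce E->T. Stack=[( T * ( ( E] ptr=6 lookahead=) remaining=[) ) ) $]
Step 12: shift ). Stack=[( T * ( ( E )] ptr=7 lookahead=) remaining=[) ) $]
Step 13: reduce F->( E ). Stack=[( T * ( F] ptr=7 lookahead=) remaining=[) ) $]
Step 14: reduce T->F. Stack=[( T * ( T] ptr=7 lookahead=) remaining=[) ) $]
Step 15: reduce E->T. Stack=[( T * ( E] ptr=7 lookahead=) remaining=[) ) $]
Step 16: shift ). Stack=[( T * ( E )] ptr=8 lookahead=) remaining=[) $]
Step 17: reduce F->( E ). Stack=[( T * F] ptr=8 lookahead=) remaining=[) $]
Step 18: reduce T->T * F. Stack=[( T] ptr=8 lookahead=) remaining=[) $]
Step 19: reduce E->T. Stack=[( E] ptr=8 lookahead=) remaining=[) $]
Step 20: shift ). Stack=[( E )] ptr=9 lookahead=$ remaining=[$]
Step 21: reduce F->( E ). Stack=[F] ptr=9 lookahead=$ remaining=[$]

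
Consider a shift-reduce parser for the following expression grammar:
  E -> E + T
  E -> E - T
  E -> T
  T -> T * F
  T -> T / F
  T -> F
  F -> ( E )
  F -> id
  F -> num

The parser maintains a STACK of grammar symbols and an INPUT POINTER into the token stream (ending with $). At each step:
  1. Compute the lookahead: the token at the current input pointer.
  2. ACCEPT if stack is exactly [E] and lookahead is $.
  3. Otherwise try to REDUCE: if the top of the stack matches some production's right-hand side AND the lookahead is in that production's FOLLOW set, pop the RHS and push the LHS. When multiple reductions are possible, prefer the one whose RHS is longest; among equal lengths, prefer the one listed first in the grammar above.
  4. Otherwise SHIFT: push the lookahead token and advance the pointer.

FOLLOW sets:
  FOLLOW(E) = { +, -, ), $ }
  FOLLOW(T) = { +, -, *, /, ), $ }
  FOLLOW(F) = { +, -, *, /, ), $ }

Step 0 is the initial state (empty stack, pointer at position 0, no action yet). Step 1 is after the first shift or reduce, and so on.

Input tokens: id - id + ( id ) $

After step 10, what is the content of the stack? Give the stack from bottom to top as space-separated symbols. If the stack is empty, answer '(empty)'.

Answer: E +

Derivation:
Step 1: shift id. Stack=[id] ptr=1 lookahead=- remaining=[- id + ( id ) $]
Step 2: reduce F->id. Stack=[F] ptr=1 lookahead=- remaining=[- id + ( id ) $]
Step 3: reduce T->F. Stack=[T] ptr=1 lookahead=- remaining=[- id + ( id ) $]
Step 4: reduce E->T. Stack=[E] ptr=1 lookahead=- remaining=[- id + ( id ) $]
Step 5: shift -. Stack=[E -] ptr=2 lookahead=id remaining=[id + ( id ) $]
Step 6: shift id. Stack=[E - id] ptr=3 lookahead=+ remaining=[+ ( id ) $]
Step 7: reduce F->id. Stack=[E - F] ptr=3 lookahead=+ remaining=[+ ( id ) $]
Step 8: reduce T->F. Stack=[E - T] ptr=3 lookahead=+ remaining=[+ ( id ) $]
Step 9: reduce E->E - T. Stack=[E] ptr=3 lookahead=+ remaining=[+ ( id ) $]
Step 10: shift +. Stack=[E +] ptr=4 lookahead=( remaining=[( id ) $]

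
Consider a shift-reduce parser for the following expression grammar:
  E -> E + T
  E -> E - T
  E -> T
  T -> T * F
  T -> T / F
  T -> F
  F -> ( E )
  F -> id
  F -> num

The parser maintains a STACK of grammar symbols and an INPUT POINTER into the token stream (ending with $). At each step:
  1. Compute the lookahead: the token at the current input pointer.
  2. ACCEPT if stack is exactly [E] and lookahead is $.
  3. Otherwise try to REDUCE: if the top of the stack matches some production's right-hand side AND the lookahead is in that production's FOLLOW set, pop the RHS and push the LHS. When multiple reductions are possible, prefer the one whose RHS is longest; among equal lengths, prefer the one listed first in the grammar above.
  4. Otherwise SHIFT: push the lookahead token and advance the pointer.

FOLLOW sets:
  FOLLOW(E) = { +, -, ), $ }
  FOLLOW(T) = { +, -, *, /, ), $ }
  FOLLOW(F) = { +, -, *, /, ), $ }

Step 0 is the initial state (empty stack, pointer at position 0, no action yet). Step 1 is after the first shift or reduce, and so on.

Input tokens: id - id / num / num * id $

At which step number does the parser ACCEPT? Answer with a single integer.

Step 1: shift id. Stack=[id] ptr=1 lookahead=- remaining=[- id / num / num * id $]
Step 2: reduce F->id. Stack=[F] ptr=1 lookahead=- remaining=[- id / num / num * id $]
Step 3: reduce T->F. Stack=[T] ptr=1 lookahead=- remaining=[- id / num / num * id $]
Step 4: reduce E->T. Stack=[E] ptr=1 lookahead=- remaining=[- id / num / num * id $]
Step 5: shift -. Stack=[E -] ptr=2 lookahead=id remaining=[id / num / num * id $]
Step 6: shift id. Stack=[E - id] ptr=3 lookahead=/ remaining=[/ num / num * id $]
Step 7: reduce F->id. Stack=[E - F] ptr=3 lookahead=/ remaining=[/ num / num * id $]
Step 8: reduce T->F. Stack=[E - T] ptr=3 lookahead=/ remaining=[/ num / num * id $]
Step 9: shift /. Stack=[E - T /] ptr=4 lookahead=num remaining=[num / num * id $]
Step 10: shift num. Stack=[E - T / num] ptr=5 lookahead=/ remaining=[/ num * id $]
Step 11: reduce F->num. Stack=[E - T / F] ptr=5 lookahead=/ remaining=[/ num * id $]
Step 12: reduce T->T / F. Stack=[E - T] ptr=5 lookahead=/ remaining=[/ num * id $]
Step 13: shift /. Stack=[E - T /] ptr=6 lookahead=num remaining=[num * id $]
Step 14: shift num. Stack=[E - T / num] ptr=7 lookahead=* remaining=[* id $]
Step 15: reduce F->num. Stack=[E - T / F] ptr=7 lookahead=* remaining=[* id $]
Step 16: reduce T->T / F. Stack=[E - T] ptr=7 lookahead=* remaining=[* id $]
Step 17: shift *. Stack=[E - T *] ptr=8 lookahead=id remaining=[id $]
Step 18: shift id. Stack=[E - T * id] ptr=9 lookahead=$ remaining=[$]
Step 19: reduce F->id. Stack=[E - T * F] ptr=9 lookahead=$ remaining=[$]
Step 20: reduce T->T * F. Stack=[E - T] ptr=9 lookahead=$ remaining=[$]
Step 21: reduce E->E - T. Stack=[E] ptr=9 lookahead=$ remaining=[$]
Step 22: accept. Stack=[E] ptr=9 lookahead=$ remaining=[$]

Answer: 22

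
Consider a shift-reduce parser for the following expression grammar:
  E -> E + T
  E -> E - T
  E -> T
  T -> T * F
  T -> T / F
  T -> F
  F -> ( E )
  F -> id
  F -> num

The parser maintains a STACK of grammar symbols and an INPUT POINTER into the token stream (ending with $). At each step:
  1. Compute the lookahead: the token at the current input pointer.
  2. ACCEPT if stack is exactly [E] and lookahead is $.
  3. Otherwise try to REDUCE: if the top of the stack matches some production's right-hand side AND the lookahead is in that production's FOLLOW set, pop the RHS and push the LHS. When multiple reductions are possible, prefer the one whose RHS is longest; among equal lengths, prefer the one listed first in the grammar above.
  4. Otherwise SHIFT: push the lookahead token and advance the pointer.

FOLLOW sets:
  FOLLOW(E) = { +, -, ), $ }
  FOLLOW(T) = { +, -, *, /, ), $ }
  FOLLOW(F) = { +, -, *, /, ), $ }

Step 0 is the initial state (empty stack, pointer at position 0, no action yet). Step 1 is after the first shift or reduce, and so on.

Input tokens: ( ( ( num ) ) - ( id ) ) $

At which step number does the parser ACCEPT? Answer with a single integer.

Step 1: shift (. Stack=[(] ptr=1 lookahead=( remaining=[( ( num ) ) - ( id ) ) $]
Step 2: shift (. Stack=[( (] ptr=2 lookahead=( remaining=[( num ) ) - ( id ) ) $]
Step 3: shift (. Stack=[( ( (] ptr=3 lookahead=num remaining=[num ) ) - ( id ) ) $]
Step 4: shift num. Stack=[( ( ( num] ptr=4 lookahead=) remaining=[) ) - ( id ) ) $]
Step 5: reduce F->num. Stack=[( ( ( F] ptr=4 lookahead=) remaining=[) ) - ( id ) ) $]
Step 6: reduce T->F. Stack=[( ( ( T] ptr=4 lookahead=) remaining=[) ) - ( id ) ) $]
Step 7: reduce E->T. Stack=[( ( ( E] ptr=4 lookahead=) remaining=[) ) - ( id ) ) $]
Step 8: shift ). Stack=[( ( ( E )] ptr=5 lookahead=) remaining=[) - ( id ) ) $]
Step 9: reduce F->( E ). Stack=[( ( F] ptr=5 lookahead=) remaining=[) - ( id ) ) $]
Step 10: reduce T->F. Stack=[( ( T] ptr=5 lookahead=) remaining=[) - ( id ) ) $]
Step 11: reduce E->T. Stack=[( ( E] ptr=5 lookahead=) remaining=[) - ( id ) ) $]
Step 12: shift ). Stack=[( ( E )] ptr=6 lookahead=- remaining=[- ( id ) ) $]
Step 13: reduce F->( E ). Stack=[( F] ptr=6 lookahead=- remaining=[- ( id ) ) $]
Step 14: reduce T->F. Stack=[( T] ptr=6 lookahead=- remaining=[- ( id ) ) $]
Step 15: reduce E->T. Stack=[( E] ptr=6 lookahead=- remaining=[- ( id ) ) $]
Step 16: shift -. Stack=[( E -] ptr=7 lookahead=( remaining=[( id ) ) $]
Step 17: shift (. Stack=[( E - (] ptr=8 lookahead=id remaining=[id ) ) $]
Step 18: shift id. Stack=[( E - ( id] ptr=9 lookahead=) remaining=[) ) $]
Step 19: reduce F->id. Stack=[( E - ( F] ptr=9 lookahead=) remaining=[) ) $]
Step 20: reduce T->F. Stack=[( E - ( T] ptr=9 lookahead=) remaining=[) ) $]
Step 21: reduce E->T. Stack=[( E - ( E] ptr=9 lookahead=) remaining=[) ) $]
Step 22: shift ). Stack=[( E - ( E )] ptr=10 lookahead=) remaining=[) $]
Step 23: reduce F->( E ). Stack=[( E - F] ptr=10 lookahead=) remaining=[) $]
Step 24: reduce T->F. Stack=[( E - T] ptr=10 lookahead=) remaining=[) $]
Step 25: reduce E->E - T. Stack=[( E] ptr=10 lookahead=) remaining=[) $]
Step 26: shift ). Stack=[( E )] ptr=11 lookahead=$ remaining=[$]
Step 27: reduce F->( E ). Stack=[F] ptr=11 lookahead=$ remaining=[$]
Step 28: reduce T->F. Stack=[T] ptr=11 lookahead=$ remaining=[$]
Step 29: reduce E->T. Stack=[E] ptr=11 lookahead=$ remaining=[$]
Step 30: accept. Stack=[E] ptr=11 lookahead=$ remaining=[$]

Answer: 30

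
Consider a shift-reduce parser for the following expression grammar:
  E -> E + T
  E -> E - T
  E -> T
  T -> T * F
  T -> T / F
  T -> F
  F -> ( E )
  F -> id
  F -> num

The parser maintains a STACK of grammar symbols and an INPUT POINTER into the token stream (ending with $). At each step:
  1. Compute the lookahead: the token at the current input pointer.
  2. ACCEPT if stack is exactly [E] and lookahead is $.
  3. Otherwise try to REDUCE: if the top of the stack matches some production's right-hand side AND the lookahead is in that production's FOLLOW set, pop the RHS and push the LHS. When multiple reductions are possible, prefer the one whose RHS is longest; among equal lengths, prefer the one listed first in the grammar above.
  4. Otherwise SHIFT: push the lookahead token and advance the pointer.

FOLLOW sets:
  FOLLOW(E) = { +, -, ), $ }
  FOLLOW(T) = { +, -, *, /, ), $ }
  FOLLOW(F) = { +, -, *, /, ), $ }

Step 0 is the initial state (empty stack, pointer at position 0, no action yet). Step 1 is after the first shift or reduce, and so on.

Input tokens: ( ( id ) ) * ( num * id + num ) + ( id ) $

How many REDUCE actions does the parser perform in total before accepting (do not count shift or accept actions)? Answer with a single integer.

Answer: 25

Derivation:
Step 1: shift (. Stack=[(] ptr=1 lookahead=( remaining=[( id ) ) * ( num * id + num ) + ( id ) $]
Step 2: shift (. Stack=[( (] ptr=2 lookahead=id remaining=[id ) ) * ( num * id + num ) + ( id ) $]
Step 3: shift id. Stack=[( ( id] ptr=3 lookahead=) remaining=[) ) * ( num * id + num ) + ( id ) $]
Step 4: reduce F->id. Stack=[( ( F] ptr=3 lookahead=) remaining=[) ) * ( num * id + num ) + ( id ) $]
Step 5: reduce T->F. Stack=[( ( T] ptr=3 lookahead=) remaining=[) ) * ( num * id + num ) + ( id ) $]
Step 6: reduce E->T. Stack=[( ( E] ptr=3 lookahead=) remaining=[) ) * ( num * id + num ) + ( id ) $]
Step 7: shift ). Stack=[( ( E )] ptr=4 lookahead=) remaining=[) * ( num * id + num ) + ( id ) $]
Step 8: reduce F->( E ). Stack=[( F] ptr=4 lookahead=) remaining=[) * ( num * id + num ) + ( id ) $]
Step 9: reduce T->F. Stack=[( T] ptr=4 lookahead=) remaining=[) * ( num * id + num ) + ( id ) $]
Step 10: reduce E->T. Stack=[( E] ptr=4 lookahead=) remaining=[) * ( num * id + num ) + ( id ) $]
Step 11: shift ). Stack=[( E )] ptr=5 lookahead=* remaining=[* ( num * id + num ) + ( id ) $]
Step 12: reduce F->( E ). Stack=[F] ptr=5 lookahead=* remaining=[* ( num * id + num ) + ( id ) $]
Step 13: reduce T->F. Stack=[T] ptr=5 lookahead=* remaining=[* ( num * id + num ) + ( id ) $]
Step 14: shift *. Stack=[T *] ptr=6 lookahead=( remaining=[( num * id + num ) + ( id ) $]
Step 15: shift (. Stack=[T * (] ptr=7 lookahead=num remaining=[num * id + num ) + ( id ) $]
Step 16: shift num. Stack=[T * ( num] ptr=8 lookahead=* remaining=[* id + num ) + ( id ) $]
Step 17: reduce F->num. Stack=[T * ( F] ptr=8 lookahead=* remaining=[* id + num ) + ( id ) $]
Step 18: reduce T->F. Stack=[T * ( T] ptr=8 lookahead=* remaining=[* id + num ) + ( id ) $]
Step 19: shift *. Stack=[T * ( T *] ptr=9 lookahead=id remaining=[id + num ) + ( id ) $]
Step 20: shift id. Stack=[T * ( T * id] ptr=10 lookahead=+ remaining=[+ num ) + ( id ) $]
Step 21: reduce F->id. Stack=[T * ( T * F] ptr=10 lookahead=+ remaining=[+ num ) + ( id ) $]
Step 22: reduce T->T * F. Stack=[T * ( T] ptr=10 lookahead=+ remaining=[+ num ) + ( id ) $]
Step 23: reduce E->T. Stack=[T * ( E] ptr=10 lookahead=+ remaining=[+ num ) + ( id ) $]
Step 24: shift +. Stack=[T * ( E +] ptr=11 lookahead=num remaining=[num ) + ( id ) $]
Step 25: shift num. Stack=[T * ( E + num] ptr=12 lookahead=) remaining=[) + ( id ) $]
Step 26: reduce F->num. Stack=[T * ( E + F] ptr=12 lookahead=) remaining=[) + ( id ) $]
Step 27: reduce T->F. Stack=[T * ( E + T] ptr=12 lookahead=) remaining=[) + ( id ) $]
Step 28: reduce E->E + T. Stack=[T * ( E] ptr=12 lookahead=) remaining=[) + ( id ) $]
Step 29: shift ). Stack=[T * ( E )] ptr=13 lookahead=+ remaining=[+ ( id ) $]
Step 30: reduce F->( E ). Stack=[T * F] ptr=13 lookahead=+ remaining=[+ ( id ) $]
Step 31: reduce T->T * F. Stack=[T] ptr=13 lookahead=+ remaining=[+ ( id ) $]
Step 32: reduce E->T. Stack=[E] ptr=13 lookahead=+ remaining=[+ ( id ) $]
Step 33: shift +. Stack=[E +] ptr=14 lookahead=( remaining=[( id ) $]
Step 34: shift (. Stack=[E + (] ptr=15 lookahead=id remaining=[id ) $]
Step 35: shift id. Stack=[E + ( id] ptr=16 lookahead=) remaining=[) $]
Step 36: reduce F->id. Stack=[E + ( F] ptr=16 lookahead=) remaining=[) $]
Step 37: reduce T->F. Stack=[E + ( T] ptr=16 lookahead=) remaining=[) $]
Step 38: reduce E->T. Stack=[E + ( E] ptr=16 lookahead=) remaining=[) $]
Step 39: shift ). Stack=[E + ( E )] ptr=17 lookahead=$ remaining=[$]
Step 40: reduce F->( E ). Stack=[E + F] ptr=17 lookahead=$ remaining=[$]
Step 41: reduce T->F. Stack=[E + T] ptr=17 lookahead=$ remaining=[$]
Step 42: reduce E->E + T. Stack=[E] ptr=17 lookahead=$ remaining=[$]
Step 43: accept. Stack=[E] ptr=17 lookahead=$ remaining=[$]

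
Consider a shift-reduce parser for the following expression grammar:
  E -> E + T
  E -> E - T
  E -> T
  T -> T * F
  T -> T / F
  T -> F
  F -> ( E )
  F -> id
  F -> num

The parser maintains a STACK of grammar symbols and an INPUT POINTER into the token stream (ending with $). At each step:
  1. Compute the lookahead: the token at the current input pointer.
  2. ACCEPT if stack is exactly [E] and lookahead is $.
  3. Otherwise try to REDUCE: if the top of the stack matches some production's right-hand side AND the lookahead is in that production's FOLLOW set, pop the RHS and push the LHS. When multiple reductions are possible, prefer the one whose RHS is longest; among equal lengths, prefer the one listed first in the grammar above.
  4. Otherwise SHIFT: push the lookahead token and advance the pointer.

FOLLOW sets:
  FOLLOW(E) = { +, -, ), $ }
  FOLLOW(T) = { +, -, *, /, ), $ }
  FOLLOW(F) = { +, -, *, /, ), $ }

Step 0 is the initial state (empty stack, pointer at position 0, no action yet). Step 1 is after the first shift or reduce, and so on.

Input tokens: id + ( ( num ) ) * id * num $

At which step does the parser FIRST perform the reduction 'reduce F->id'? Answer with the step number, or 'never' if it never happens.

Answer: 2

Derivation:
Step 1: shift id. Stack=[id] ptr=1 lookahead=+ remaining=[+ ( ( num ) ) * id * num $]
Step 2: reduce F->id. Stack=[F] ptr=1 lookahead=+ remaining=[+ ( ( num ) ) * id * num $]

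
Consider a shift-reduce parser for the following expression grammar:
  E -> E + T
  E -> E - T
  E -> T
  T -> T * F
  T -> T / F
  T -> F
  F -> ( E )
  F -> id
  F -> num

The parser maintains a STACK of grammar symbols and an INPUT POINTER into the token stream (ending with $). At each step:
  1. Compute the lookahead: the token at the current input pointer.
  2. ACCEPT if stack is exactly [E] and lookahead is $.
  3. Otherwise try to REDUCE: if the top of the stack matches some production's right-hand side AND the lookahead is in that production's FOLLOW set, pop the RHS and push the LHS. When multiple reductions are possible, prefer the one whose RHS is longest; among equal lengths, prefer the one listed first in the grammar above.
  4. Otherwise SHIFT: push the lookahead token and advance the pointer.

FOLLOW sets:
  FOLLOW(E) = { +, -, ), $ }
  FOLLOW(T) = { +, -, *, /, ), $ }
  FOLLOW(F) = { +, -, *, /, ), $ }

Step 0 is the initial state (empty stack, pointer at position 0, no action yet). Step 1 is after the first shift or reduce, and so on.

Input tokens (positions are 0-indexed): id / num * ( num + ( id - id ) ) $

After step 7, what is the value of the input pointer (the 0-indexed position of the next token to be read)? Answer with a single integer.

Answer: 3

Derivation:
Step 1: shift id. Stack=[id] ptr=1 lookahead=/ remaining=[/ num * ( num + ( id - id ) ) $]
Step 2: reduce F->id. Stack=[F] ptr=1 lookahead=/ remaining=[/ num * ( num + ( id - id ) ) $]
Step 3: reduce T->F. Stack=[T] ptr=1 lookahead=/ remaining=[/ num * ( num + ( id - id ) ) $]
Step 4: shift /. Stack=[T /] ptr=2 lookahead=num remaining=[num * ( num + ( id - id ) ) $]
Step 5: shift num. Stack=[T / num] ptr=3 lookahead=* remaining=[* ( num + ( id - id ) ) $]
Step 6: reduce F->num. Stack=[T / F] ptr=3 lookahead=* remaining=[* ( num + ( id - id ) ) $]
Step 7: reduce T->T / F. Stack=[T] ptr=3 lookahead=* remaining=[* ( num + ( id - id ) ) $]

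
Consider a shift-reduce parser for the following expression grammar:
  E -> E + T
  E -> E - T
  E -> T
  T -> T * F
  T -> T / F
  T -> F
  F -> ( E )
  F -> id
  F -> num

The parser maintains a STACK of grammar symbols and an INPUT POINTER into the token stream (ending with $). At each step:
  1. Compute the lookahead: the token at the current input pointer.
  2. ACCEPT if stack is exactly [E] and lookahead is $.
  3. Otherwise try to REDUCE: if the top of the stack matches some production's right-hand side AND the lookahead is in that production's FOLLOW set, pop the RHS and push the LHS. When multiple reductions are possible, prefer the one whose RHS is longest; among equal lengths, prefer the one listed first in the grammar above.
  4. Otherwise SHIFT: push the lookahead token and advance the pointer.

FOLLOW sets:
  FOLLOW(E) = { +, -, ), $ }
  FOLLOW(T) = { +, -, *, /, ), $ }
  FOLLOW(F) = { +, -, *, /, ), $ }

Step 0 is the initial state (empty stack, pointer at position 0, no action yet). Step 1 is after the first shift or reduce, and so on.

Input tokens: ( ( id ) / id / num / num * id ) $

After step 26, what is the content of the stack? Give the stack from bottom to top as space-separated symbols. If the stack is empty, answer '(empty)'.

Answer: ( E

Derivation:
Step 1: shift (. Stack=[(] ptr=1 lookahead=( remaining=[( id ) / id / num / num * id ) $]
Step 2: shift (. Stack=[( (] ptr=2 lookahead=id remaining=[id ) / id / num / num * id ) $]
Step 3: shift id. Stack=[( ( id] ptr=3 lookahead=) remaining=[) / id / num / num * id ) $]
Step 4: reduce F->id. Stack=[( ( F] ptr=3 lookahead=) remaining=[) / id / num / num * id ) $]
Step 5: reduce T->F. Stack=[( ( T] ptr=3 lookahead=) remaining=[) / id / num / num * id ) $]
Step 6: reduce E->T. Stack=[( ( E] ptr=3 lookahead=) remaining=[) / id / num / num * id ) $]
Step 7: shift ). Stack=[( ( E )] ptr=4 lookahead=/ remaining=[/ id / num / num * id ) $]
Step 8: reduce F->( E ). Stack=[( F] ptr=4 lookahead=/ remaining=[/ id / num / num * id ) $]
Step 9: reduce T->F. Stack=[( T] ptr=4 lookahead=/ remaining=[/ id / num / num * id ) $]
Step 10: shift /. Stack=[( T /] ptr=5 lookahead=id remaining=[id / num / num * id ) $]
Step 11: shift id. Stack=[( T / id] ptr=6 lookahead=/ remaining=[/ num / num * id ) $]
Step 12: reduce F->id. Stack=[( T / F] ptr=6 lookahead=/ remaining=[/ num / num * id ) $]
Step 13: reduce T->T / F. Stack=[( T] ptr=6 lookahead=/ remaining=[/ num / num * id ) $]
Step 14: shift /. Stack=[( T /] ptr=7 lookahead=num remaining=[num / num * id ) $]
Step 15: shift num. Stack=[( T / num] ptr=8 lookahead=/ remaining=[/ num * id ) $]
Step 16: reduce F->num. Stack=[( T / F] ptr=8 lookahead=/ remaining=[/ num * id ) $]
Step 17: reduce T->T / F. Stack=[( T] ptr=8 lookahead=/ remaining=[/ num * id ) $]
Step 18: shift /. Stack=[( T /] ptr=9 lookahead=num remaining=[num * id ) $]
Step 19: shift num. Stack=[( T / num] ptr=10 lookahead=* remaining=[* id ) $]
Step 20: reduce F->num. Stack=[( T / F] ptr=10 lookahead=* remaining=[* id ) $]
Step 21: reduce T->T / F. Stack=[( T] ptr=10 lookahead=* remaining=[* id ) $]
Step 22: shift *. Stack=[( T *] ptr=11 lookahead=id remaining=[id ) $]
Step 23: shift id. Stack=[( T * id] ptr=12 lookahead=) remaining=[) $]
Step 24: reduce F->id. Stack=[( T * F] ptr=12 lookahead=) remaining=[) $]
Step 25: reduce T->T * F. Stack=[( T] ptr=12 lookahead=) remaining=[) $]
Step 26: reduce E->T. Stack=[( E] ptr=12 lookahead=) remaining=[) $]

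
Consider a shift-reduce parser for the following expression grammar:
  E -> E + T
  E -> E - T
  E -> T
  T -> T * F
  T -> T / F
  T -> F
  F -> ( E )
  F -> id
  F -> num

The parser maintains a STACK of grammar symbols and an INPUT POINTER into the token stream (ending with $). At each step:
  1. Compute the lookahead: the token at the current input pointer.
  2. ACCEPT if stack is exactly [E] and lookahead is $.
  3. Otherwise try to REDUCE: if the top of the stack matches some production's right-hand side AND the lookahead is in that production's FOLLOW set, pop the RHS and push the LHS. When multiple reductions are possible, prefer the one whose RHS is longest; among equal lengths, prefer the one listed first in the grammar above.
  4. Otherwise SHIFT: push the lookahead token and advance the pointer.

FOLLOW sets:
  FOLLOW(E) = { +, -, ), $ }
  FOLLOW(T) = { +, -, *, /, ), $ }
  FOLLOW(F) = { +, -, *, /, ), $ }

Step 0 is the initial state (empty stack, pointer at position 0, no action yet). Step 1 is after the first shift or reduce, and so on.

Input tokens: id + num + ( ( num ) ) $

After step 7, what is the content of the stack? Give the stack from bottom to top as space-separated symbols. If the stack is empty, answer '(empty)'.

Step 1: shift id. Stack=[id] ptr=1 lookahead=+ remaining=[+ num + ( ( num ) ) $]
Step 2: reduce F->id. Stack=[F] ptr=1 lookahead=+ remaining=[+ num + ( ( num ) ) $]
Step 3: reduce T->F. Stack=[T] ptr=1 lookahead=+ remaining=[+ num + ( ( num ) ) $]
Step 4: reduce E->T. Stack=[E] ptr=1 lookahead=+ remaining=[+ num + ( ( num ) ) $]
Step 5: shift +. Stack=[E +] ptr=2 lookahead=num remaining=[num + ( ( num ) ) $]
Step 6: shift num. Stack=[E + num] ptr=3 lookahead=+ remaining=[+ ( ( num ) ) $]
Step 7: reduce F->num. Stack=[E + F] ptr=3 lookahead=+ remaining=[+ ( ( num ) ) $]

Answer: E + F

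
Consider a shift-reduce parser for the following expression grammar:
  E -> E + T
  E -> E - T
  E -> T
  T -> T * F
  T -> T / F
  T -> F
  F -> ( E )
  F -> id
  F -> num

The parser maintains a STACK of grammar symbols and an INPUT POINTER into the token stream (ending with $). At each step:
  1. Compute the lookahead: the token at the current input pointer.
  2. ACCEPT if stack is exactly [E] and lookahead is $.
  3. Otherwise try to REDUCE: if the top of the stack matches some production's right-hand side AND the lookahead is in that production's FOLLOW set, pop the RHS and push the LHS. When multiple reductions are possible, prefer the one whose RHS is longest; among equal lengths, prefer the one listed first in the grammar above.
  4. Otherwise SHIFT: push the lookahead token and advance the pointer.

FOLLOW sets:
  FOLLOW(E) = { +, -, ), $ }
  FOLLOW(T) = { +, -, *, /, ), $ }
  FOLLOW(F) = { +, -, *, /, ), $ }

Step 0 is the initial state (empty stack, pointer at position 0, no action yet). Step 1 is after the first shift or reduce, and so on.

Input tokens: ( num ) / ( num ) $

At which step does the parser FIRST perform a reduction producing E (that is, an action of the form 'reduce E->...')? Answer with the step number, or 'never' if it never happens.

Step 1: shift (. Stack=[(] ptr=1 lookahead=num remaining=[num ) / ( num ) $]
Step 2: shift num. Stack=[( num] ptr=2 lookahead=) remaining=[) / ( num ) $]
Step 3: reduce F->num. Stack=[( F] ptr=2 lookahead=) remaining=[) / ( num ) $]
Step 4: reduce T->F. Stack=[( T] ptr=2 lookahead=) remaining=[) / ( num ) $]
Step 5: reduce E->T. Stack=[( E] ptr=2 lookahead=) remaining=[) / ( num ) $]

Answer: 5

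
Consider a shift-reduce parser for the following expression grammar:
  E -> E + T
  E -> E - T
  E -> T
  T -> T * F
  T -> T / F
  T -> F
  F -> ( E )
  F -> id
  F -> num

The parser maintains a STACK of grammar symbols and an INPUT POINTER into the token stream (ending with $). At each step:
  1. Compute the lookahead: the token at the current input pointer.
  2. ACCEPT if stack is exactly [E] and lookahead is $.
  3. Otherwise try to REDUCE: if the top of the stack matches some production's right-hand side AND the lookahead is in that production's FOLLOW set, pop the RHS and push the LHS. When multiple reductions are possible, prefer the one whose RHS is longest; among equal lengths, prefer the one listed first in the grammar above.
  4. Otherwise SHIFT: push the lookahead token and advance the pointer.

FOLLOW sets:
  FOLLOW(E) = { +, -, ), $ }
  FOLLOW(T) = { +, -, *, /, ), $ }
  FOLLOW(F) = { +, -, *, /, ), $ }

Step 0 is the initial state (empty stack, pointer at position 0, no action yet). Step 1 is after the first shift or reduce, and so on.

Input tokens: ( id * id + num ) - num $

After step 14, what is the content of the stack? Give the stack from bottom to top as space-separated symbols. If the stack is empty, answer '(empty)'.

Answer: ( E

Derivation:
Step 1: shift (. Stack=[(] ptr=1 lookahead=id remaining=[id * id + num ) - num $]
Step 2: shift id. Stack=[( id] ptr=2 lookahead=* remaining=[* id + num ) - num $]
Step 3: reduce F->id. Stack=[( F] ptr=2 lookahead=* remaining=[* id + num ) - num $]
Step 4: reduce T->F. Stack=[( T] ptr=2 lookahead=* remaining=[* id + num ) - num $]
Step 5: shift *. Stack=[( T *] ptr=3 lookahead=id remaining=[id + num ) - num $]
Step 6: shift id. Stack=[( T * id] ptr=4 lookahead=+ remaining=[+ num ) - num $]
Step 7: reduce F->id. Stack=[( T * F] ptr=4 lookahead=+ remaining=[+ num ) - num $]
Step 8: reduce T->T * F. Stack=[( T] ptr=4 lookahead=+ remaining=[+ num ) - num $]
Step 9: reduce E->T. Stack=[( E] ptr=4 lookahead=+ remaining=[+ num ) - num $]
Step 10: shift +. Stack=[( E +] ptr=5 lookahead=num remaining=[num ) - num $]
Step 11: shift num. Stack=[( E + num] ptr=6 lookahead=) remaining=[) - num $]
Step 12: reduce F->num. Stack=[( E + F] ptr=6 lookahead=) remaining=[) - num $]
Step 13: reduce T->F. Stack=[( E + T] ptr=6 lookahead=) remaining=[) - num $]
Step 14: reduce E->E + T. Stack=[( E] ptr=6 lookahead=) remaining=[) - num $]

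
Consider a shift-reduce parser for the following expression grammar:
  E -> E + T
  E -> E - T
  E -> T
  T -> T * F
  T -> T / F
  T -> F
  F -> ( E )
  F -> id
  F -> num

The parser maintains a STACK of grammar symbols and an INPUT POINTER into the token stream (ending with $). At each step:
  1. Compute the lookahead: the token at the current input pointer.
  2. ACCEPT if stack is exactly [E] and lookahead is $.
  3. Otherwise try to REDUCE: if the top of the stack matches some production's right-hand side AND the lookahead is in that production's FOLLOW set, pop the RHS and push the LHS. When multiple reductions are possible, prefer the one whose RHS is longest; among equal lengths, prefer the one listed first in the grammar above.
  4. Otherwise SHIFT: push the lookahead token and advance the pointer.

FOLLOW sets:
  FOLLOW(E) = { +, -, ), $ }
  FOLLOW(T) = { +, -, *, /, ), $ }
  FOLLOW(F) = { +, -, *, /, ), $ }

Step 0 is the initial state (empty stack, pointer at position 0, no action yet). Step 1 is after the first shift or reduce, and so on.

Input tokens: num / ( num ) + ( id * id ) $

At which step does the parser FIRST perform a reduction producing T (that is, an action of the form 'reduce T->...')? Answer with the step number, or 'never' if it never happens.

Answer: 3

Derivation:
Step 1: shift num. Stack=[num] ptr=1 lookahead=/ remaining=[/ ( num ) + ( id * id ) $]
Step 2: reduce F->num. Stack=[F] ptr=1 lookahead=/ remaining=[/ ( num ) + ( id * id ) $]
Step 3: reduce T->F. Stack=[T] ptr=1 lookahead=/ remaining=[/ ( num ) + ( id * id ) $]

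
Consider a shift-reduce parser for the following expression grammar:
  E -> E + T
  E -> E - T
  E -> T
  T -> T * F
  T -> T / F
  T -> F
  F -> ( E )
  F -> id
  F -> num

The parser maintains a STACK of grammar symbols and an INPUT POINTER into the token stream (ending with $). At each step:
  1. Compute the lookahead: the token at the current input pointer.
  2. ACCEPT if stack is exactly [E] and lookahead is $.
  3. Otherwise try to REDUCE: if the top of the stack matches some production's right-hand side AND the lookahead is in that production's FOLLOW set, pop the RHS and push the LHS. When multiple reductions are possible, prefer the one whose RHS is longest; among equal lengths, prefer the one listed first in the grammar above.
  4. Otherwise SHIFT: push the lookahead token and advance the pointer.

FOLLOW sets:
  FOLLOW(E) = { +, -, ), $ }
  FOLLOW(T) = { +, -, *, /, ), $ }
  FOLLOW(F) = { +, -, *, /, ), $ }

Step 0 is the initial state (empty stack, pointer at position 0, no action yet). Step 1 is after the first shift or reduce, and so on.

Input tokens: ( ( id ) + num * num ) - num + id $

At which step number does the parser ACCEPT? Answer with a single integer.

Answer: 34

Derivation:
Step 1: shift (. Stack=[(] ptr=1 lookahead=( remaining=[( id ) + num * num ) - num + id $]
Step 2: shift (. Stack=[( (] ptr=2 lookahead=id remaining=[id ) + num * num ) - num + id $]
Step 3: shift id. Stack=[( ( id] ptr=3 lookahead=) remaining=[) + num * num ) - num + id $]
Step 4: reduce F->id. Stack=[( ( F] ptr=3 lookahead=) remaining=[) + num * num ) - num + id $]
Step 5: reduce T->F. Stack=[( ( T] ptr=3 lookahead=) remaining=[) + num * num ) - num + id $]
Step 6: reduce E->T. Stack=[( ( E] ptr=3 lookahead=) remaining=[) + num * num ) - num + id $]
Step 7: shift ). Stack=[( ( E )] ptr=4 lookahead=+ remaining=[+ num * num ) - num + id $]
Step 8: reduce F->( E ). Stack=[( F] ptr=4 lookahead=+ remaining=[+ num * num ) - num + id $]
Step 9: reduce T->F. Stack=[( T] ptr=4 lookahead=+ remaining=[+ num * num ) - num + id $]
Step 10: reduce E->T. Stack=[( E] ptr=4 lookahead=+ remaining=[+ num * num ) - num + id $]
Step 11: shift +. Stack=[( E +] ptr=5 lookahead=num remaining=[num * num ) - num + id $]
Step 12: shift num. Stack=[( E + num] ptr=6 lookahead=* remaining=[* num ) - num + id $]
Step 13: reduce F->num. Stack=[( E + F] ptr=6 lookahead=* remaining=[* num ) - num + id $]
Step 14: reduce T->F. Stack=[( E + T] ptr=6 lookahead=* remaining=[* num ) - num + id $]
Step 15: shift *. Stack=[( E + T *] ptr=7 lookahead=num remaining=[num ) - num + id $]
Step 16: shift num. Stack=[( E + T * num] ptr=8 lookahead=) remaining=[) - num + id $]
Step 17: reduce F->num. Stack=[( E + T * F] ptr=8 lookahead=) remaining=[) - num + id $]
Step 18: reduce T->T * F. Stack=[( E + T] ptr=8 lookahead=) remaining=[) - num + id $]
Step 19: reduce E->E + T. Stack=[( E] ptr=8 lookahead=) remaining=[) - num + id $]
Step 20: shift ). Stack=[( E )] ptr=9 lookahead=- remaining=[- num + id $]
Step 21: reduce F->( E ). Stack=[F] ptr=9 lookahead=- remaining=[- num + id $]
Step 22: reduce T->F. Stack=[T] ptr=9 lookahead=- remaining=[- num + id $]
Step 23: reduce E->T. Stack=[E] ptr=9 lookahead=- remaining=[- num + id $]
Step 24: shift -. Stack=[E -] ptr=10 lookahead=num remaining=[num + id $]
Step 25: shift num. Stack=[E - num] ptr=11 lookahead=+ remaining=[+ id $]
Step 26: reduce F->num. Stack=[E - F] ptr=11 lookahead=+ remaining=[+ id $]
Step 27: reduce T->F. Stack=[E - T] ptr=11 lookahead=+ remaining=[+ id $]
Step 28: reduce E->E - T. Stack=[E] ptr=11 lookahead=+ remaining=[+ id $]
Step 29: shift +. Stack=[E +] ptr=12 lookahead=id remaining=[id $]
Step 30: shift id. Stack=[E + id] ptr=13 lookahead=$ remaining=[$]
Step 31: reduce F->id. Stack=[E + F] ptr=13 lookahead=$ remaining=[$]
Step 32: reduce T->F. Stack=[E + T] ptr=13 lookahead=$ remaining=[$]
Step 33: reduce E->E + T. Stack=[E] ptr=13 lookahead=$ remaining=[$]
Step 34: accept. Stack=[E] ptr=13 lookahead=$ remaining=[$]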